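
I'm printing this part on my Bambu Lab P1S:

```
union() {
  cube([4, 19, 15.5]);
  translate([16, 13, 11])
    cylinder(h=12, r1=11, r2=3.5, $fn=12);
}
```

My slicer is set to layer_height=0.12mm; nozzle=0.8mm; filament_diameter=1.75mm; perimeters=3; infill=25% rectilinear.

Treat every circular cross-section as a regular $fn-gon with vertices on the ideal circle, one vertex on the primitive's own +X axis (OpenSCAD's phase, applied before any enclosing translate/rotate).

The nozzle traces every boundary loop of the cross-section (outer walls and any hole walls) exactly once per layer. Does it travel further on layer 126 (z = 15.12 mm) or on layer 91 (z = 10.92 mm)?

layer 126 (z = 15.12 mm)

Layer 126 (z = 15.12): the cube (footprint 4×19) is included at this height (perimeter 46.00 mm); the cone at (16, 13) contributes a regular 12-gon of circumradius 8.425 (interpolated between r1=11 and r2=3.5 at t=0.343) (perimeter = 2·12·8.425·sin(180°/12) = 52.33 mm); Merging all regions: the 2 present regions are separate (no shared area or edge), so areas and boundary lengths simply add and each stays a separate island — boundary = 98.33 mm. So its perimeter = 98.33 mm. Layer 91 (z = 10.92): the 4×19 cube contributes its full rectangle (perimeter 46.00 mm); the cone at (16, 13) is absent (z outside [11, 23]); Merging all regions: only the 4×19 cube is present, so the union is just that shape — boundary = 46.00 mm. So its perimeter = 46.00 mm. Layer 126 is larger (98.33 vs 46.00 mm).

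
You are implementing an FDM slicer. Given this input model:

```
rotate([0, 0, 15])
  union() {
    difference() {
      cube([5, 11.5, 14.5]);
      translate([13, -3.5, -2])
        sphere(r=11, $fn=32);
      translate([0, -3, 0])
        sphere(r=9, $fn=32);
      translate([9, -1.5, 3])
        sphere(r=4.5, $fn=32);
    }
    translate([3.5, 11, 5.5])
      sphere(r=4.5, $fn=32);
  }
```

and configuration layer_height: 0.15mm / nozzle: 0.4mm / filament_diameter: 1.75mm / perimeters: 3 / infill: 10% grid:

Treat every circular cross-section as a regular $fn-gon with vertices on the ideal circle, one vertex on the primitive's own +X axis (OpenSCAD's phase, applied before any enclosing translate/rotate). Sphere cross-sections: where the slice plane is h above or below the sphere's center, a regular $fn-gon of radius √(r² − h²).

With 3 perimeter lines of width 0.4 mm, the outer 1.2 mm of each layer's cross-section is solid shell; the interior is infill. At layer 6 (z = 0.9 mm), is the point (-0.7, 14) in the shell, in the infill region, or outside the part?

At z = 0.9 mm: the cube is present — its section is the full 5×11.5 rectangle; the r=11 sphere at (13, -3.5) contributes a regular 32-gon of circumradius √(11²−2.9²) = 10.611; the sphere at (0, -3): section is a regular 32-gon, circumradius = √(r²−h²) = √(9²−0.9²) = 8.955; the r=4.5 sphere at (9, -1.5) slices to a regular 32-gon of circumradius 3.980 (√(r²−h²) with h=2.1 from center); Subtracting the remaining from the first: starting from the 5×11.5 cube, the r=11 sphere at (13, -3.5) partially overlaps it — only the 3.88 mm² overlap (of its 351.44 mm²) is removed, clipping the outline; the r=9 sphere at (0, -3) partially overlaps it — only the 23.29 mm² overlap (of its 250.31 mm²) is removed, clipping the outline; the r=4.5 sphere at (9, -1.5) misses the remaining region (no effect) — 1 connected region; the sphere at (3.5, 11) is not intersected at this z (|z−center|=4.600 > r=4.5); Taking the union: only the result so far is present, so the union is just that shape — 1 connected region; (whole slice rotated 15° about Z — lengths, areas and connectivity unchanged). Overall, the cross-section is a single solid region. Undo the 15° rotation: the query point maps to (2.947, 13.704) in the un-rotated model frame. The nearest boundary edge runs (0.00, 11.50)→(5.00, 11.50); distance from the point to it = 2.20 mm. The point is not inside any of the regions above, so it lies outside the cross-section (2.20 mm from the nearest boundary).

outside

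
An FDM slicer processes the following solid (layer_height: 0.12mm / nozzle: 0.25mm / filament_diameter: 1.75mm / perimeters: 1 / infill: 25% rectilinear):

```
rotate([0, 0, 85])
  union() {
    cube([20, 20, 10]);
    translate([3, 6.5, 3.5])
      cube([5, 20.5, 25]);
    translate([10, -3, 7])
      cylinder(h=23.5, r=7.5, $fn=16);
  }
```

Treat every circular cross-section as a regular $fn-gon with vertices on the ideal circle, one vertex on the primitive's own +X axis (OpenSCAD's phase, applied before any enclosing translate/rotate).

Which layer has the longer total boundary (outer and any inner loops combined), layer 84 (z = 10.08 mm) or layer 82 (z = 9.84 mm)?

Layer 84 (z = 10.08): the cube is not intersected at this z (z outside [0, 10]); the cube at (3, 6.5) is present — its section is the full 5×20.5 rectangle (perimeter 51.00 mm); the r=7.5 cylinder at (10, -3) gives a regular 16-gon of circumradius 7.5 (constant along its height) (perimeter = 2·16·7.500·sin(180°/16) = 46.82 mm); Merging all regions: the 2 present regions are separate (no shared area or edge), so areas and boundary lengths simply add and each stays a separate island — boundary = 97.82 mm; (rotated 85° about Z; rotation is an isometry so areas/perimeters/island counts are preserved). So its perimeter = 97.82 mm. Layer 82 (z = 9.84): the cube is present — its section is the full 20×20 rectangle (perimeter 80.00 mm); the cube at (3, 6.5) is present — its section is the full 5×20.5 rectangle (perimeter 51.00 mm); the r=7.5 cylinder at (10, -3) contributes a regular 16-gon of circumradius 7.5 (perimeter = 2·16·7.500·sin(180°/16) = 46.82 mm); Combining (union): the regions partially overlap (shared area 110.40 mm²), so the edge portions inside another operand are dropped and the merged outline is re-measured after clipping — boundary = 109.89 mm; (rotated 85° about Z; rotation is an isometry so areas/perimeters/island counts are preserved). So its perimeter = 109.89 mm. Layer 82 is larger (109.89 vs 97.82 mm).

layer 82 (z = 9.84 mm)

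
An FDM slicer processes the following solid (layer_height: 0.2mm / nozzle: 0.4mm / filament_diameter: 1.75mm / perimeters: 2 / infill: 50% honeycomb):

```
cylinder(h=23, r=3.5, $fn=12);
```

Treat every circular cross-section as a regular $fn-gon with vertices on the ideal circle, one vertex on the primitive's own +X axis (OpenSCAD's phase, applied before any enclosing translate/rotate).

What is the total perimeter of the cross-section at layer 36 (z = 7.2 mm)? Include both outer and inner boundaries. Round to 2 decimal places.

21.74 mm

At z = 7.2 mm: the r=3.5 cylinder contributes a regular 12-gon of circumradius 3.5 (perimeter = 2·12·3.500·sin(180°/12) = 21.74 mm). Overall, the cross-section is a single solid region. Total boundary length (outer) = 21.74 mm.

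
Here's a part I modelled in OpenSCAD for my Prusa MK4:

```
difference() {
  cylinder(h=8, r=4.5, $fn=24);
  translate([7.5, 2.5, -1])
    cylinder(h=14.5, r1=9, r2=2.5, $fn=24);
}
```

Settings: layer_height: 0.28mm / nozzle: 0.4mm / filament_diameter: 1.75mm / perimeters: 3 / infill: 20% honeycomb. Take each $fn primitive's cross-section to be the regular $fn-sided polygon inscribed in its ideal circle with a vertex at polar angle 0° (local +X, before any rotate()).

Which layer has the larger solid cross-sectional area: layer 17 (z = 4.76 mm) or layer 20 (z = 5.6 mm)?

layer 20 (z = 5.6 mm)

Layer 17 (z = 4.76): the cylinder: section is a regular 24-gon, circumradius r=4.5 (area = (24/2)·4.500²·sin(360°/24) = 62.89 mm²); the cone at (7.5, 2.5) contributes a regular 24-gon of circumradius 6.418 (interpolated between r1=9 and r2=2.5 at t=0.397) (area = (24/2)·6.418²·sin(360°/24) = 127.93 mm²); Subtracting the remaining from the first: starting from the r=4.5 cylinder (62.89 mm²), the cone at (7.5, 2.5) partially overlaps it — only the 14.74 mm² overlap (of its 127.93 mm²) is removed, clipping the outline — area = 48.15 mm². So its area = 48.15 mm². Layer 20 (z = 5.6): the r=4.5 cylinder gives a regular 24-gon of circumradius 4.5 (constant along its height) (area = (24/2)·4.500²·sin(360°/24) = 62.89 mm²); the cone at (7.5, 2.5): at t=0.455 of its height the radius interpolates to r₁+(r₂−r₁)t = 6.041, giving a regular 24-gon of that circumradius (area = (24/2)·6.041²·sin(360°/24) = 113.36 mm²); Subtracting the remaining from the first: starting from the r=4.5 cylinder (62.89 mm²), the cone at (7.5, 2.5) partially overlaps it — only the 11.96 mm² overlap (of its 113.36 mm²) is removed, clipping the outline — area = 50.93 mm². So its area = 50.93 mm². Layer 20 is larger (50.93 vs 48.15 mm²).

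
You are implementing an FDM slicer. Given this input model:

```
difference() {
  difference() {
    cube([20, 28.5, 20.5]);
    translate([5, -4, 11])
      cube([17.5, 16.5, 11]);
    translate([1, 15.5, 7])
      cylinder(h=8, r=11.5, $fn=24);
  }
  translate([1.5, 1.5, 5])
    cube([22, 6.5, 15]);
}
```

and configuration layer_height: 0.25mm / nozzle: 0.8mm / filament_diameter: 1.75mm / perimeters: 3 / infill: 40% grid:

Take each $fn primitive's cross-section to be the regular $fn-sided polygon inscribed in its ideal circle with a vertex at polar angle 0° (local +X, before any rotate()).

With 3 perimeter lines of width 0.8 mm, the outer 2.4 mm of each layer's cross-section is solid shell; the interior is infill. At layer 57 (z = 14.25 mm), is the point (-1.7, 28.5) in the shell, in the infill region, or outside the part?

outside

At z = 14.25 mm: the 20×28.5 cube contributes its full rectangle; the 17.5×16.5 cube at (5, -4) contributes its full rectangle; the cylinder at (1, 15.5): section is a regular 24-gon, circumradius r=11.5; Subtracting the remaining from the first: starting from the 20×28.5 cube, the 17.5×16.5 cube at (5, -4) partially overlaps it — only the 187.50 mm² overlap (of its 288.75 mm²) is removed, clipping the outline; the r=11.5 cylinder at (1, 15.5) partially overlaps it — only the 192.26 mm² overlap (of its 410.75 mm²) is removed, clipping the outline — 2 connected regions; the cube at (1.5, 1.5) (footprint 22×6.5) is included at this height; Subtracting the remaining from the first: starting from that combined region, the 22×6.5 cube at (1.5, 1.5) partially overlaps it — only the 9.93 mm² overlap (of its 143.00 mm²) is removed, clipping the outline — 2 connected regions. Overall, the cross-section has 2 separate islands. The nearest boundary edge runs (0.00, 26.87)→(0.00, 28.50); distance from the point to it = 1.70 mm. The point is not inside any of the regions above, so it lies outside the cross-section (1.70 mm from the nearest boundary).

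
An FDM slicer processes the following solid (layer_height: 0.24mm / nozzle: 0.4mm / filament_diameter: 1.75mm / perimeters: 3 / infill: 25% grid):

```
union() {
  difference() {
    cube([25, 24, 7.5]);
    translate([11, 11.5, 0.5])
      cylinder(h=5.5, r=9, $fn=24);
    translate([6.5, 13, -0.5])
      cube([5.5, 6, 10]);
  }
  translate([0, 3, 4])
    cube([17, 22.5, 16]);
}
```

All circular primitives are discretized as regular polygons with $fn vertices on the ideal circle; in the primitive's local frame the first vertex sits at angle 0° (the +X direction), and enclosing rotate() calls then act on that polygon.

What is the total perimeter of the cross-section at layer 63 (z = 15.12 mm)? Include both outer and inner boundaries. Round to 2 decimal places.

79.00 mm

At z = 15.12 mm: the cube is absent (z outside [0, 7.5]); the cylinder at (11, 11.5) is not intersected at this z (z outside [0.5, 6]); the cube at (6.5, 13) is not intersected at this z (z outside [-0.5, 9.5]); Subtracting the remaining from the first: the first operand is absent here, so nothing remains; the 17×22.5 cube at (0, 3) contributes its full rectangle (perimeter 79.00 mm); Merging all regions: only the 17×22.5 cube at (0, 3) is present, so the union is just that shape — boundary = 79.00 mm. Overall, the cross-section is a single solid region. Total boundary length (outer) = 79.00 mm.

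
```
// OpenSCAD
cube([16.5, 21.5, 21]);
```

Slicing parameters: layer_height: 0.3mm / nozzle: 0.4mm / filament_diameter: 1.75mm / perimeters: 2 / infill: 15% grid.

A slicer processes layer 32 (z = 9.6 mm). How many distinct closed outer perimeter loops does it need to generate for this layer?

At z = 9.6 mm: the cube is present — its section is the full 16.5×21.5 rectangle. The result has 1 disconnected region.

1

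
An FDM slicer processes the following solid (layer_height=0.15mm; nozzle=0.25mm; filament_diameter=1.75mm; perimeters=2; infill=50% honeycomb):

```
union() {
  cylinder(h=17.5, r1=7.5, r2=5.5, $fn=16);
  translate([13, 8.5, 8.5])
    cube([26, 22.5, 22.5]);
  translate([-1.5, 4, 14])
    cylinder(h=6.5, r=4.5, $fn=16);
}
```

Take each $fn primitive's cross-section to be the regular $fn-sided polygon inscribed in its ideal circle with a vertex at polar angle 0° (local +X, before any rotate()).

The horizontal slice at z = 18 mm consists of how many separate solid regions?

At z = 18 mm: the cone does not reach this height (z outside [0, 17.5]); the cube at (13, 8.5) (footprint 26×22.5) is included at this height; the r=4.5 cylinder at (-1.5, 4) gives a regular 16-gon of circumradius 4.5 (constant along its height); Combining (union): the 2 present regions are separate (no shared area or edge), so areas and boundary lengths simply add and each stays a separate island — 2 connected regions. The result has 2 disconnected regions.

2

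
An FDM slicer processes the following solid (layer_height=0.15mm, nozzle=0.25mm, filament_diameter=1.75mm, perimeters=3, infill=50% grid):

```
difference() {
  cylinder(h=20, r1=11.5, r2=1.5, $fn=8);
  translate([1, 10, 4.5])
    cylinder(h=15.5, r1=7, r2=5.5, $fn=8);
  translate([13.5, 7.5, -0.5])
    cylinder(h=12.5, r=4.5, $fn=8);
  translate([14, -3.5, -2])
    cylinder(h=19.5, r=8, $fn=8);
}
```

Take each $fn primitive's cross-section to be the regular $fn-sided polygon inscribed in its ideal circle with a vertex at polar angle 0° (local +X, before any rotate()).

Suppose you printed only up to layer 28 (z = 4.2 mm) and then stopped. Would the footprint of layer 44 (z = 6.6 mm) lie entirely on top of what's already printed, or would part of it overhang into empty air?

entirely on top

Compare the two slices. At z = 4.2: the cone contributes a regular 8-gon of circumradius 9.400 (interpolated between r1=11.5 and r2=1.5 at t=0.210) (area = (8/2)·9.400²·sin(360°/8) = 249.92 mm²); the cone at (1, 10) is not intersected at this z (z outside [4.5, 20]); the r=4.5 cylinder at (13.5, 7.5) gives a regular 8-gon of circumradius 4.5 (constant along its height) (area = (8/2)·4.500²·sin(360°/8) = 57.28 mm²); the cylinder at (14, -3.5): section is a regular 8-gon, circumradius r=8 (area = (8/2)·8.000²·sin(360°/8) = 181.02 mm²); Subtracting the remaining from the first: starting from the cone (249.92 mm²), the r=4.5 cylinder at (13.5, 7.5) misses the remaining region (no effect); the r=8 cylinder at (14, -3.5) partially overlaps it — only the 11.41 mm² overlap (of its 181.02 mm²) is removed, clipping the outline — area = 238.51 mm². At z = 6.6: the cone contributes a regular 8-gon of circumradius 8.200 (interpolated between r1=11.5 and r2=1.5 at t=0.330) (area = (8/2)·8.200²·sin(360°/8) = 190.18 mm²); the cone at (1, 10) contributes a regular 8-gon of circumradius 6.797 (interpolated between r1=7 and r2=5.5 at t=0.135) (area = (8/2)·6.797²·sin(360°/8) = 130.66 mm²); the cylinder at (13.5, 7.5): section is a regular 8-gon, circumradius r=4.5 (area = (8/2)·4.500²·sin(360°/8) = 57.28 mm²); the cylinder at (14, -3.5): section is a regular 8-gon, circumradius r=8 (area = (8/2)·8.000²·sin(360°/8) = 181.02 mm²); Taking the first minus the rest: starting from the cone (190.18 mm²), the cone at (1, 10) partially overlaps it — only the 28.88 mm² overlap (of its 130.66 mm²) is removed, clipping the outline; the r=4.5 cylinder at (13.5, 7.5) misses the remaining region (no effect); the r=8 cylinder at (14, -3.5) partially overlaps it — only the 3.31 mm² overlap (of its 181.02 mm²) is removed, clipping the outline — area = 158.00 mm². Checking containment: the cross-section at z = 6.6 is a subset of the cross-section at z = 4.2.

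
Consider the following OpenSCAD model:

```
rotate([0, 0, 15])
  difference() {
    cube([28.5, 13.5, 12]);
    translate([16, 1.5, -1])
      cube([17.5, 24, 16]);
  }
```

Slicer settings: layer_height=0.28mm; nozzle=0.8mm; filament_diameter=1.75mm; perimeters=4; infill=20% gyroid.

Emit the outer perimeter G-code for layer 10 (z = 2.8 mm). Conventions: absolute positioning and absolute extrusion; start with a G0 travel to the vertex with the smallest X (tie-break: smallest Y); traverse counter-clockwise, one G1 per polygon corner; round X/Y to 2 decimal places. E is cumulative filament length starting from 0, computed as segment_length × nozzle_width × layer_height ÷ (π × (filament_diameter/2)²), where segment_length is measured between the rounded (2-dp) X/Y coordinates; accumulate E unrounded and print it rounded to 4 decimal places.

G0 X-3.49 Y13.04 Z2.80
G1 X0.00 Y0.00 E1.2571
G1 X27.53 Y7.38 E3.9115
G1 X27.14 Y8.83 E4.0513
G1 X15.07 Y5.59 E5.2152
G1 X11.96 Y17.18 E6.3327
G1 X-3.49 Y13.04 E7.8223

At z = 2.8 mm: the cube is present — its section is the full 28.5×13.5 rectangle; the cube at (16, 1.5) (footprint 17.5×24) is included at this height; After the difference (first − rest): starting from the 28.5×13.5 cube, the 17.5×24 cube at (16, 1.5) partially overlaps it — only the 150.00 mm² overlap (of its 420.00 mm²) is removed, clipping the outline — 1 connected region; (rotated 15° about Z; rotation is an isometry so areas/perimeters/island counts are preserved). The outline is a single polygon with 6 vertices. Extrusion per mm of travel: 0.8 × 0.28 / (π × 0.875²) = 0.093128. Accumulating E over each segment gives final E = 7.8223.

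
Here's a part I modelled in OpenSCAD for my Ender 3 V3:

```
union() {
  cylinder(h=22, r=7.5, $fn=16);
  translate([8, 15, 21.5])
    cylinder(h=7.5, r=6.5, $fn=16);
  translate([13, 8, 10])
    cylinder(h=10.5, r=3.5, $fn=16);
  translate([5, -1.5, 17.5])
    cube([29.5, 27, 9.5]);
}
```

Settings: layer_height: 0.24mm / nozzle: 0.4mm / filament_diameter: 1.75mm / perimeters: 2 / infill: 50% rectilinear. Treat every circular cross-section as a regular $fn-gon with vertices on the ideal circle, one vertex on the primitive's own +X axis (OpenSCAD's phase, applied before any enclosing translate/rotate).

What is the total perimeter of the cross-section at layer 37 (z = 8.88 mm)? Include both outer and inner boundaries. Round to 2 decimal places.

At z = 8.88 mm: the r=7.5 cylinder contributes a regular 16-gon of circumradius 7.5 (perimeter = 2·16·7.500·sin(180°/16) = 46.82 mm); the cylinder at (8, 15) does not reach this height (z outside [21.5, 29]); the cylinder at (13, 8) is absent (z outside [10, 20.5]); the cube at (5, -1.5) is not intersected at this z (z outside [17.5, 27]); Merging all regions: only the r=7.5 cylinder is present, so the union is just that shape — boundary = 46.82 mm. Overall, the cross-section is a single solid region. Total boundary length (outer) = 46.82 mm.

46.82 mm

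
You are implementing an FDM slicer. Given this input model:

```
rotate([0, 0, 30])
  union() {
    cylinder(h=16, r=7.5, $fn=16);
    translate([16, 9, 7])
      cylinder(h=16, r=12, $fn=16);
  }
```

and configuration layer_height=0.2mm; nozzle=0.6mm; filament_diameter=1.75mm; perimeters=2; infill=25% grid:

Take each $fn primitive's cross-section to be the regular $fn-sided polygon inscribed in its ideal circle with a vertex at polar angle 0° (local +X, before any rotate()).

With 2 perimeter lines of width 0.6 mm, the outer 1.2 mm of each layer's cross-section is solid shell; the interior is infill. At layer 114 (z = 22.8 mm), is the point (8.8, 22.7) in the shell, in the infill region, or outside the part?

infill

At z = 22.8 mm: the cylinder does not reach this height (z outside [0, 16]); the cylinder at (16, 9): section is a regular 16-gon, circumradius r=12; Combining (union): only the r=12 cylinder at (16, 9) is present, so the union is just that shape — 1 connected region; (rotated 30° about Z; rotation is an isometry so areas/perimeters/island counts are preserved). Overall, the cross-section is a single solid region. Undo the 30° rotation: the query point maps to (18.971, 15.259) in the un-rotated model frame. The nearest boundary edge runs (24.49, 17.49)→(20.59, 20.09); distance from the point to it = 4.91 mm. The point is inside the cross-section and 4.91 mm from the nearest boundary — more than the 1.2 mm shell width (2 × 0.6), so it's in the infill interior.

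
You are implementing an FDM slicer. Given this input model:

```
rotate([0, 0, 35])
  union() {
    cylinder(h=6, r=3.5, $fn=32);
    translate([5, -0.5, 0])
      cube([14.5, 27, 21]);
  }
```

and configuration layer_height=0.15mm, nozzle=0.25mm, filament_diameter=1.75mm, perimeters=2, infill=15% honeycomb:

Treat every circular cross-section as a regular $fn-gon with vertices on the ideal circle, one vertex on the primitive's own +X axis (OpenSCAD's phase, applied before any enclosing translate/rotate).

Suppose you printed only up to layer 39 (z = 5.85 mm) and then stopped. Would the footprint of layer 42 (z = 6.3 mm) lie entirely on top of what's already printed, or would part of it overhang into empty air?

Compare the two slices. At z = 5.85: the r=3.5 cylinder contributes a regular 32-gon of circumradius 3.5 (area = (32/2)·3.500²·sin(360°/32) = 38.24 mm²); the cube at (5, -0.5) (footprint 14.5×27) is included at this height (area 391.50 mm²); Taking the union: the 2 present regions are separate (no shared area or edge), so areas and boundary lengths simply add and each stays a separate island — area = 429.74 mm²; (rotated 35° about Z; rotation is an isometry so areas/perimeters/island counts are preserved). At z = 6.3: the cylinder is not intersected at this z (z outside [0, 6]); the 14.5×27 cube at (5, -0.5) contributes its full rectangle (area 391.50 mm²); Merging all regions: only the 14.5×27 cube at (5, -0.5) is present, so the union is just that shape — area = 391.50 mm²; (whole slice rotated 35° about Z — lengths, areas and connectivity unchanged). Checking containment: the cross-section at z = 6.3 is a subset of the cross-section at z = 5.85.

entirely on top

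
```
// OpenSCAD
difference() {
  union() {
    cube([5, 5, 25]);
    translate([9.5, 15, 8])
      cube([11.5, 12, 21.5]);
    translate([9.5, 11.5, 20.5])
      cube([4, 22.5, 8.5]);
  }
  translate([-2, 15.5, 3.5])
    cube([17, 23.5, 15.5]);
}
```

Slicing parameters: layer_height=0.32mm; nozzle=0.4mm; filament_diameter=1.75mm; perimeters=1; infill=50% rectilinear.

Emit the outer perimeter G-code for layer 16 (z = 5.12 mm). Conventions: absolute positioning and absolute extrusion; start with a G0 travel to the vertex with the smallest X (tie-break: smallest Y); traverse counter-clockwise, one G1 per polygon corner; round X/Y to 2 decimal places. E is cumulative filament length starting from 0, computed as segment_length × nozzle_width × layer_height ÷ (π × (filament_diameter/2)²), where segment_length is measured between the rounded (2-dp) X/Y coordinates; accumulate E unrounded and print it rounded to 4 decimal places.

G0 X0.00 Y0.00 Z5.12
G1 X5.00 Y0.00 E0.2661
G1 X5.00 Y5.00 E0.5322
G1 X0.00 Y5.00 E0.7982
G1 X0.00 Y0.00 E1.0643

At z = 5.12 mm: the 5×5 cube contributes its full rectangle; the cube at (9.5, 15) is absent (z outside [8, 29.5]); the cube at (9.5, 11.5) is absent (z outside [20.5, 29]); Merging all regions: only the 5×5 cube is present, so the union is just that shape — 1 connected region; the cube at (-2, 15.5) is present — its section is the full 17×23.5 rectangle; After the difference (first − rest): starting from the result so far, the 17×23.5 cube at (-2, 15.5) misses the remaining region (no effect) — 1 connected region. The outline is a single polygon with 4 vertices. Extrusion per mm of travel: 0.4 × 0.32 / (π × 0.875²) = 0.053216. Accumulating E over each segment gives final E = 1.0643.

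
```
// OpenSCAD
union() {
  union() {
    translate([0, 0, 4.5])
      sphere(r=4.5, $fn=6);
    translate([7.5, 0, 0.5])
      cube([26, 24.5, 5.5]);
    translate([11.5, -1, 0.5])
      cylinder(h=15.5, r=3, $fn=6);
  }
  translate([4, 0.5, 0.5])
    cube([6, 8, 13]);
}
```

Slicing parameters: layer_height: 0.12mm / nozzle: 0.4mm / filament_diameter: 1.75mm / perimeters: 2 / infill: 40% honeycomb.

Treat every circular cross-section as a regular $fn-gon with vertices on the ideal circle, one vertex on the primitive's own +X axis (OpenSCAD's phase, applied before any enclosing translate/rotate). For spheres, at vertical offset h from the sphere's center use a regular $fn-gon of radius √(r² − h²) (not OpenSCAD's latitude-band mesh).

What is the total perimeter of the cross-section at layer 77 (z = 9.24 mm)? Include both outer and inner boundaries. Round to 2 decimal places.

43.00 mm

At z = 9.24 mm: the sphere does not reach this height (|z−center|=4.740 > r=4.5); the cube at (7.5, 0) does not reach this height (z outside [0.5, 6]); the cylinder at (11.5, -1): section is a regular 6-gon, circumradius r=3 (perimeter = 2·6·3.000·sin(180°/6) = 18.00 mm); Merging all regions: only the r=3 cylinder at (11.5, -1) is present, so the union is just that shape — boundary = 18.00 mm; the 6×8 cube at (4, 0.5) contributes its full rectangle (perimeter 28.00 mm); Combining (union): the regions partially overlap (shared area 0.35 mm²), so the edge portions inside another operand are dropped and the merged outline is re-measured after clipping — boundary = 43.00 mm. Overall, the cross-section is a single solid region. Total boundary length (outer) = 43.00 mm.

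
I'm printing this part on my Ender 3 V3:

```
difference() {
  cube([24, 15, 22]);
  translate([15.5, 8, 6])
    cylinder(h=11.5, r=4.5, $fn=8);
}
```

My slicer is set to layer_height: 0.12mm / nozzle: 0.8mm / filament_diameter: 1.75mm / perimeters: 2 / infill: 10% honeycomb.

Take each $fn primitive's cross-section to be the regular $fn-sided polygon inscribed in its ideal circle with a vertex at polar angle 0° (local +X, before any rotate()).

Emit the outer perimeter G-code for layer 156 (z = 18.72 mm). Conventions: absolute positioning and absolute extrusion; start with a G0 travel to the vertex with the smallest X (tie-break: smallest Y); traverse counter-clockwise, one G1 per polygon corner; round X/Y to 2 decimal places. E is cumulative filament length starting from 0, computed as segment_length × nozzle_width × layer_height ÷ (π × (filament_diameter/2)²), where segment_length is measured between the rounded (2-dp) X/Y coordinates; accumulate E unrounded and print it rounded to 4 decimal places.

G0 X0.00 Y0.00 Z18.72
G1 X24.00 Y0.00 E0.9579
G1 X24.00 Y15.00 E1.5566
G1 X0.00 Y15.00 E2.5145
G1 X0.00 Y0.00 E3.1131

At z = 18.72 mm: the 24×15 cube contributes its full rectangle; the cylinder at (15.5, 8) is not intersected at this z (z outside [6, 17.5]); After the difference (first − rest): none of the subtracted shapes is present at this height, so the 24×15 cube is unchanged — 1 connected region. The outline is a single polygon with 4 vertices. Extrusion per mm of travel: 0.8 × 0.12 / (π × 0.875²) = 0.039912. Accumulating E over each segment gives final E = 3.1131.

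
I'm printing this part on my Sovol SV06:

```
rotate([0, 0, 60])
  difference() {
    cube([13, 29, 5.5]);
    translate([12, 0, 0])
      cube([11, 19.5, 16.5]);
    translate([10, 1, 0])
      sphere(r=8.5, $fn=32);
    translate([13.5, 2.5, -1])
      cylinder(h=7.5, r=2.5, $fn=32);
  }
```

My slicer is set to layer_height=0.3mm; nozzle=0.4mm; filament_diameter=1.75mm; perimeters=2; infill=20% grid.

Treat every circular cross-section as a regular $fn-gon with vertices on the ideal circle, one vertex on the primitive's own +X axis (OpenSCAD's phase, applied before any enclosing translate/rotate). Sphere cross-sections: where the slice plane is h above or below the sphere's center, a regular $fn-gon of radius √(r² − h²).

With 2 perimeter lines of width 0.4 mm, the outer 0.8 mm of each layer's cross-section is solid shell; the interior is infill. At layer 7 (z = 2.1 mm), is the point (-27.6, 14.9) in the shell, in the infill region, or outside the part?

At z = 2.1 mm: the cube (footprint 13×29) is included at this height; the 11×19.5 cube at (12, 0) contributes its full rectangle; the r=8.5 sphere at (10, 1) contributes a regular 32-gon of circumradius √(8.5²−2.1²) = 8.237; the r=2.5 cylinder at (13.5, 2.5) gives a regular 32-gon of circumradius 2.5 (constant along its height); After the difference (first − rest): starting from the 13×29 cube, the 11×19.5 cube at (12, 0) partially overlaps it — only the 19.50 mm² overlap (of its 214.50 mm²) is removed, clipping the outline; the r=8.5 sphere at (10, 1) partially overlaps it — only the 79.39 mm² overlap (of its 211.76 mm²) is removed, clipping the outline; the r=2.5 cylinder at (13.5, 2.5) misses the remaining region (no effect) — 1 connected region; (rotated 60° about Z; rotation is an isometry so areas/perimeters/island counts are preserved). Overall, the cross-section is a single solid region. Undo the 60° rotation: the query point maps to (-0.896, 31.352) in the un-rotated model frame. The nearest boundary edge runs (0.00, 0.00)→(0.00, 29.00); distance from the point to it = 2.52 mm. The point is not inside any of the regions above, so it lies outside the cross-section (2.52 mm from the nearest boundary).

outside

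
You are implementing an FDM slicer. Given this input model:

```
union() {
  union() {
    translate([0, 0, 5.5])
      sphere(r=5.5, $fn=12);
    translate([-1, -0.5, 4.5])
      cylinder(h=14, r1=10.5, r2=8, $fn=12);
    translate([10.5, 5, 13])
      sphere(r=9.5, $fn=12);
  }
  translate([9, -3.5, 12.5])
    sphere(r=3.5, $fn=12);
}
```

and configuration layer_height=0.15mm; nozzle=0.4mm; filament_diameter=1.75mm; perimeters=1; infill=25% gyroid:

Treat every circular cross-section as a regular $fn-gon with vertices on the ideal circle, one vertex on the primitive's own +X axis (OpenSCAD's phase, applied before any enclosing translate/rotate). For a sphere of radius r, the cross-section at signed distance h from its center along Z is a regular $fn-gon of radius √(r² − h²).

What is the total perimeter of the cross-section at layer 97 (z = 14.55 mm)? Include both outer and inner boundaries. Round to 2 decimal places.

At z = 14.55 mm: the sphere is not intersected at this z (|z−center|=9.050 > r=5.5); the cone at (-1, -0.5): at t=0.718 of its height the radius interpolates to r₁+(r₂−r₁)t = 8.705, giving a regular 12-gon of that circumradius (perimeter = 2·12·8.705·sin(180°/12) = 54.07 mm); the r=9.5 sphere at (10.5, 5) slices to a regular 12-gon of circumradius 9.373 (√(r²−h²) with h=1.55 from center) (perimeter = 2·12·9.373·sin(180°/12) = 58.22 mm); Merging all regions: the regions partially overlap (shared area 41.40 mm²), so the edge portions inside another operand are dropped and the merged outline is re-measured after clipping — boundary = 85.24 mm; the r=3.5 sphere at (9, -3.5) contributes a regular 12-gon of circumradius √(3.5²−2.05²) = 2.837 (perimeter = 2·12·2.837·sin(180°/12) = 17.62 mm); Merging all regions: the regions partially overlap (shared area 14.88 mm²), so the edge portions inside another operand are dropped and the merged outline is re-measured after clipping — boundary = 85.63 mm. Overall, the cross-section is a single solid region. Total boundary length (outer) = 85.63 mm.

85.63 mm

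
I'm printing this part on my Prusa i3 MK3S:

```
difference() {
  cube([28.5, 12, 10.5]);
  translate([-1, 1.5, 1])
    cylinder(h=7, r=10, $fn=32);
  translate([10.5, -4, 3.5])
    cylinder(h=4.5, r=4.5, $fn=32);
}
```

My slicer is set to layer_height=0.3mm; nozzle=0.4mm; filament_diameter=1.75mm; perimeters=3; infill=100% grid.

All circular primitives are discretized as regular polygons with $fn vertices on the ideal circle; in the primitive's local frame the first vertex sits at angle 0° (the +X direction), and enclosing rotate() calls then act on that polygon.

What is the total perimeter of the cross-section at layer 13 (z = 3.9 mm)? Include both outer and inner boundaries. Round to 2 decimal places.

At z = 3.9 mm: the 28.5×12 cube contributes its full rectangle (perimeter 81.00 mm); the cylinder at (-1, 1.5): section is a regular 32-gon, circumradius r=10 (perimeter = 2·32·10.000·sin(180°/32) = 62.73 mm); the r=4.5 cylinder at (10.5, -4) gives a regular 32-gon of circumradius 4.5 (constant along its height) (perimeter = 2·32·4.500·sin(180°/32) = 28.23 mm); Taking the first minus the rest: starting from the 28.5×12 cube, the r=10 cylinder at (-1, 1.5) partially overlaps it — only the 81.47 mm² overlap (of its 312.14 mm²) is removed, clipping the outline; the r=4.5 cylinder at (10.5, -4) partially overlaps it — only the 1.29 mm² overlap (of its 63.21 mm²) is removed, clipping the outline — boundary = 76.85 mm. Overall, the cross-section is a single solid region. Total boundary length (outer) = 76.85 mm.

76.85 mm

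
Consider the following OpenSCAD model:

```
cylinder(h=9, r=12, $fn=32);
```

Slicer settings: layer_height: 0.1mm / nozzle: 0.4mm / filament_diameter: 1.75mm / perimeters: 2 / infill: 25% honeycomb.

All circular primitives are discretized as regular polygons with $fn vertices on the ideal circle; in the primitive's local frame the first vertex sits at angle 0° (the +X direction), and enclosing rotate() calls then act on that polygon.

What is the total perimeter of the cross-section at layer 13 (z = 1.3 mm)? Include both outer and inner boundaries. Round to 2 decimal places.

At z = 1.3 mm: the cylinder: section is a regular 32-gon, circumradius r=12 (perimeter = 2·32·12.000·sin(180°/32) = 75.28 mm). Overall, the cross-section is a single solid region. Total boundary length (outer) = 75.28 mm.

75.28 mm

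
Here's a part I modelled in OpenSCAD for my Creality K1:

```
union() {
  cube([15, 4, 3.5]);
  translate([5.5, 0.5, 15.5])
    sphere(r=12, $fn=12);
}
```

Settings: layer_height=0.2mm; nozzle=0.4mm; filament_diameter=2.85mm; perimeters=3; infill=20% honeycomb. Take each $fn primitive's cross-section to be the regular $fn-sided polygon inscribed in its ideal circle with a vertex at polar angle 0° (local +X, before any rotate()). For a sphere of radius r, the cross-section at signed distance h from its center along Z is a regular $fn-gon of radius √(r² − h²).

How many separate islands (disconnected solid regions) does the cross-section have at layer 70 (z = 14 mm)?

At z = 14 mm: the cube is not intersected at this z (z outside [0, 3.5]); the r=12 sphere at (5.5, 0.5) slices to a regular 12-gon of circumradius 11.906 (√(r²−h²) with h=1.5 from center); Merging all regions: only the r=12 sphere at (5.5, 0.5) is present, so the union is just that shape — 1 connected region. Overall, the cross-section is a single solid region. Island count = 1.

1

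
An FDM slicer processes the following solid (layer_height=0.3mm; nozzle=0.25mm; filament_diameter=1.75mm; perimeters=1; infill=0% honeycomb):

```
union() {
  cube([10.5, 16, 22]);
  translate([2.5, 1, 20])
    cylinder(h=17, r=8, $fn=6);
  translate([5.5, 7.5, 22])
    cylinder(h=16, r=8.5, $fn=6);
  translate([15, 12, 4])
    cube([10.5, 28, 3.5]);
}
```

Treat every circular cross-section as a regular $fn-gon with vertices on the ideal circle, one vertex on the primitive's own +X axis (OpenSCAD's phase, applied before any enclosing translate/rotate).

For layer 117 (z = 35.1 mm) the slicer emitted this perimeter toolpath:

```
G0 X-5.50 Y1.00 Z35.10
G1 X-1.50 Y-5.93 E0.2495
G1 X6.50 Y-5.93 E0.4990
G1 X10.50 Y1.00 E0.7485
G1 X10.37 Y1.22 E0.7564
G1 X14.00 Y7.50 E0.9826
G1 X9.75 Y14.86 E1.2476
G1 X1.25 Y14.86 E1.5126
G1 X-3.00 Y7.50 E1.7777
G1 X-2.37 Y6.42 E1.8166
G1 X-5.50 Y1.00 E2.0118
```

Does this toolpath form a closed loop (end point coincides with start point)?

yes

Start point (G0): (-5.50, 1.00). End point (last G1): the path returns to the start — closed.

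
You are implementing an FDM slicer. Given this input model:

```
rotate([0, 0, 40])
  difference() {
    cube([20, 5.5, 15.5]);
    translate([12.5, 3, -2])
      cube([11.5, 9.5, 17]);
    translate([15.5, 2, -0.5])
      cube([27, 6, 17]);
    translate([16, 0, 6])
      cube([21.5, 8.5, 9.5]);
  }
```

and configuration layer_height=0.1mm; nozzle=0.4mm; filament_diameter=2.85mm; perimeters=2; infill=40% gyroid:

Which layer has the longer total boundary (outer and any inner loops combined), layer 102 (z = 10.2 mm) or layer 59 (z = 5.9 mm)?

Layer 102 (z = 10.2): the cube (footprint 20×5.5) is included at this height (perimeter 51.00 mm); the cube at (12.5, 3) (footprint 11.5×9.5) is included at this height (perimeter 42.00 mm); the cube at (15.5, 2) (footprint 27×6) is included at this height (perimeter 66.00 mm); the cube at (16, 0) (footprint 21.5×8.5) is included at this height (perimeter 60.00 mm); Subtracting the remaining from the first: starting from the 20×5.5 cube, the 11.5×9.5 cube at (12.5, 3) partially overlaps it — only the 18.75 mm² overlap (of its 109.25 mm²) is removed, clipping the outline; the 27×6 cube at (15.5, 2) partially overlaps it — only the 4.50 mm² overlap (of its 162.00 mm²) is removed, clipping the outline; the 21.5×8.5 cube at (16, 0) partially overlaps it — only the 8.00 mm² overlap (of its 182.75 mm²) is removed, clipping the outline — boundary = 43.00 mm; (rotated 40° about Z; rotation is an isometry so areas/perimeters/island counts are preserved). So its perimeter = 43.00 mm. Layer 59 (z = 5.9): the cube (footprint 20×5.5) is included at this height (perimeter 51.00 mm); the 11.5×9.5 cube at (12.5, 3) contributes its full rectangle (perimeter 42.00 mm); the cube at (15.5, 2) (footprint 27×6) is included at this height (perimeter 66.00 mm); the cube at (16, 0) is not intersected at this z (z outside [6, 15.5]); Taking the first minus the rest: starting from the 20×5.5 cube, the 11.5×9.5 cube at (12.5, 3) partially overlaps it — only the 18.75 mm² overlap (of its 109.25 mm²) is removed, clipping the outline; the 27×6 cube at (15.5, 2) partially overlaps it — only the 4.50 mm² overlap (of its 162.00 mm²) is removed, clipping the outline — boundary = 51.00 mm; (rotated 40° about Z; rotation is an isometry so areas/perimeters/island counts are preserved). So its perimeter = 51.00 mm. Layer 59 is larger (51.00 vs 43.00 mm).

layer 59 (z = 5.9 mm)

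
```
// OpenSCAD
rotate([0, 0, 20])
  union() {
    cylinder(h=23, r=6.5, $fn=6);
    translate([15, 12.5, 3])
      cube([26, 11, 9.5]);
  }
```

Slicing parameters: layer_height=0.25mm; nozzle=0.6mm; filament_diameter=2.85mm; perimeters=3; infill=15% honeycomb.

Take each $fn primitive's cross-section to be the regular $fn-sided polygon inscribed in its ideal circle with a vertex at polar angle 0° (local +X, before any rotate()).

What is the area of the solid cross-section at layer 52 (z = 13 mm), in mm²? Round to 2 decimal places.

109.77 mm²

At z = 13 mm: the r=6.5 cylinder gives a regular 6-gon of circumradius 6.5 (constant along its height) (area = (6/2)·6.500²·sin(360°/6) = 109.77 mm²); the cube at (15, 12.5) does not reach this height (z outside [3, 12.5]); Merging all regions: only the r=6.5 cylinder is present, so the union is just that shape — area = 109.77 mm²; (whole slice rotated 20° about Z — lengths, areas and connectivity unchanged). Overall, the cross-section is a single solid region. Net area = 109.77 mm².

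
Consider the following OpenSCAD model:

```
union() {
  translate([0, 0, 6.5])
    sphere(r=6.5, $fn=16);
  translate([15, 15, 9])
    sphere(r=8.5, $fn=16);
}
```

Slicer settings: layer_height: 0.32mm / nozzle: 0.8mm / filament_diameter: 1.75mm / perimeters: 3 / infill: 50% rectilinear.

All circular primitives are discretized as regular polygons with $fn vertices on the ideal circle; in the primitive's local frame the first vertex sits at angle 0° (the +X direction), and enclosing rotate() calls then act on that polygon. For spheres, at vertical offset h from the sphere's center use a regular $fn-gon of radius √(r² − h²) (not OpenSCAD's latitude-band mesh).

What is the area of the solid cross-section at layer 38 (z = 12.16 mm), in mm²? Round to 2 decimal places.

221.89 mm²

At z = 12.16 mm: the r=6.5 sphere slices to a regular 16-gon of circumradius 3.196 (√(r²−h²) with h=5.66 from center) (area = (16/2)·3.196²·sin(360°/16) = 31.27 mm²); the r=8.5 sphere at (15, 15) slices to a regular 16-gon of circumradius 7.891 (√(r²−h²) with h=3.16 from center) (area = (16/2)·7.891²·sin(360°/16) = 190.62 mm²); Taking the union: the 2 present regions are separate (no shared area or edge), so areas and boundary lengths simply add and each stays a separate island — area = 221.89 mm². Overall, the cross-section has 2 separate islands. Net area = 221.89 mm².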